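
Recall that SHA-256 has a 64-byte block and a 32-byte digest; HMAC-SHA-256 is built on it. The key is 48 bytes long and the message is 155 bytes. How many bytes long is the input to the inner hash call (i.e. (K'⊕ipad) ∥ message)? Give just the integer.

Key is 48 ≤ 64 bytes, zero-padded: |K'| = 64.
Inner input = (K'⊕ipad) ∥ m → 64 + 155 = 219 bytes.

219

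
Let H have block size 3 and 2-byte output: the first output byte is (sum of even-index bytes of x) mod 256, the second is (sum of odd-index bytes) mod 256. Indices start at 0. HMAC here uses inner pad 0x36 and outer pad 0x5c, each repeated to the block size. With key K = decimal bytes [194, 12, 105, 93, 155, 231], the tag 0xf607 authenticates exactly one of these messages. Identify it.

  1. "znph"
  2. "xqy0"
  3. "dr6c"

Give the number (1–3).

3

Key decimal bytes [194, 12, 105, 93, 155, 231] = c2 0c 69 5d 9b e7 is 6 bytes > B = 3, so hash it first: H(key) = c6 50, then zero-pad to 3 bytes: K' = c6 50 00.
K' ⊕ ipad = f0 66 36; K' ⊕ opad = 9a 0c 5c.
m1: inner = H(f0 66 36 7a 6e 70 68) = fc 50; tag = H(9a 0c 5c fc 50) = 4608
m2: inner = H(f0 66 36 78 71 79 30) = c7 57; tag = H(9a 0c 5c c7 57) = 4dd3
m3: inner = H(f0 66 36 64 72 36 63) = fb 00; tag = H(9a 0c 5c fb 00) = f607 ← matches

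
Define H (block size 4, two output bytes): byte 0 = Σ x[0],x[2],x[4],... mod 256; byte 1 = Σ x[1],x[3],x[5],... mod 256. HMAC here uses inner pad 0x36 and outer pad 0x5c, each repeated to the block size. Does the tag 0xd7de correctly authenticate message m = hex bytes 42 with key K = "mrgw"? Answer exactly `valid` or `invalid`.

invalid

Key "mrgw" = 6d 72 67 77 is exactly B = 4 bytes: K' = 6d 72 67 77.
K' ⊕ ipad = 5b 44 51 41; K' ⊕ opad = 31 2e 3b 2b.
Inner hash: even-index sum = 238 mod 256 = 238; odd-index sum = 133 mod 256 = 133 → ee 85.
Outer hash (recomputed tag): even-index sum = 346 mod 256 = 90; odd-index sum = 222 mod 256 = 222 → 5a de.
Recomputed tag = 5ade; claimed = d7de → mismatch.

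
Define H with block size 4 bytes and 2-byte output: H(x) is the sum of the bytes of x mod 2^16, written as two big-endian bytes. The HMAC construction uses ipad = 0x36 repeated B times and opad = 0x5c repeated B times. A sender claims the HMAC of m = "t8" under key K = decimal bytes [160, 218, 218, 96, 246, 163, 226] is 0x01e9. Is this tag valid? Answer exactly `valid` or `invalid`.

Key decimal bytes [160, 218, 218, 96, 246, 163, 226] = a0 da da 60 f6 a3 e2 is 7 bytes > B = 4, so hash it first: H(key) = 05 2f, then zero-pad to 4 bytes: K' = 05 2f 00 00.
K' ⊕ ipad = 33 19 36 36; K' ⊕ opad = 59 73 5c 5c.
Inner hash: sum = 51+25+54+54+116+56 = 356 → 01 64.
Outer hash (recomputed tag): sum = 89+115+92+92+1+100 = 489 → 01 e9.
Recomputed tag = 01e9; claimed = 01e9 → match.

valid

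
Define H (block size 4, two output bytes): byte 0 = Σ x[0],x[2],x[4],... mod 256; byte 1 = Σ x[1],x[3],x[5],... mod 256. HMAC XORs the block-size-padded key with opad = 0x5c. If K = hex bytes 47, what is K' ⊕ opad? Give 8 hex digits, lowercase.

1b5c5c5c

Key hex bytes 47 is 1 byte ≤ B = 4; zero-pad to 4 bytes: K' = 47 00 00 00.
XOR each byte with 0x5c: 47⊕5c=1b, 00⊕5c=5c, 00⊕5c=5c, 00⊕5c=5c.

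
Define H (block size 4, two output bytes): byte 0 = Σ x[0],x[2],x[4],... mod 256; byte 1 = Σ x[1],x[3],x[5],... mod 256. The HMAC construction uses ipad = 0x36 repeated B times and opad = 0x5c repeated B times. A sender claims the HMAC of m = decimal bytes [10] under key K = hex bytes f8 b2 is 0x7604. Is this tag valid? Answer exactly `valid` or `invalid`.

Key hex bytes f8 b2 is 2 bytes ≤ B = 4; zero-pad to 4 bytes: K' = f8 b2 00 00.
K' ⊕ ipad = ce 84 36 36; K' ⊕ opad = a4 ee 5c 5c.
Inner hash: even-index sum = 270 mod 256 = 14; odd-index sum = 186 mod 256 = 186 → 0e ba.
Outer hash (recomputed tag): even-index sum = 270 mod 256 = 14; odd-index sum = 516 mod 256 = 4 → 0e 04.
Recomputed tag = 0e04; claimed = 7604 → mismatch.

invalid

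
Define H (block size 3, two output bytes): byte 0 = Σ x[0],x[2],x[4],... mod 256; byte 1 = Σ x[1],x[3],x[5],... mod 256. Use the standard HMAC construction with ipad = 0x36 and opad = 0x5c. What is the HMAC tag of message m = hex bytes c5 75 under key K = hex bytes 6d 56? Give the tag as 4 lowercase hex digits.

b210

Key hex bytes 6d 56 is 2 bytes ≤ B = 3; zero-pad to 3 bytes: K' = 6d 56 00.
K' ⊕ ipad = 5b 60 36.  K' ⊕ opad = 31 0a 5c.
Inner input = (K'⊕ipad) ∥ m = 5b 60 36 ∥ c5 75.
Inner hash: even-index sum = 262 mod 256 = 6; odd-index sum = 293 mod 256 = 37 → 06 25.
Outer input = (K'⊕opad) ∥ inner = 31 0a 5c ∥ 06 25.
Outer hash (tag): even-index sum = 178 mod 256 = 178; odd-index sum = 16 mod 256 = 16 → b2 10.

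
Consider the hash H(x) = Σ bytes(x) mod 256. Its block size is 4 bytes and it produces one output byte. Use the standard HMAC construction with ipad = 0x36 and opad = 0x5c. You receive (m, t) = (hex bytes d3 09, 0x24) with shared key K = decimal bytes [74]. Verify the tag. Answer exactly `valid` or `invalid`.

Key decimal bytes [74] = 4a is 1 byte ≤ B = 4; zero-pad to 4 bytes: K' = 4a 00 00 00.
K' ⊕ ipad = 7c 36 36 36; K' ⊕ opad = 16 5c 5c 5c.
Inner hash: sum = 124+54+54+54+211+9 = 506; mod 256 = 250 → fa.
Outer hash (recomputed tag): sum = 22+92+92+92+250 = 548; mod 256 = 36 → 24.
Recomputed tag = 24; claimed = 24 → match.

valid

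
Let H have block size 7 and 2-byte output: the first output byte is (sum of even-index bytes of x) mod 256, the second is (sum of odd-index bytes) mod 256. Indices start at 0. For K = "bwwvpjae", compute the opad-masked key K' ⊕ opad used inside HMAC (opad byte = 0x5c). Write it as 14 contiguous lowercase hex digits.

Key "bwwvpjae" = 62 77 77 76 70 6a 61 65 is 8 bytes > B = 7, so hash it first: H(key) = aa bc, then zero-pad to 7 bytes: K' = aa bc 00 00 00 00 00.
XOR each byte with 0x5c: aa⊕5c=f6, bc⊕5c=e0, 00⊕5c=5c, 00⊕5c=5c, 00⊕5c=5c, 00⊕5c=5c, 00⊕5c=5c.

f6e05c5c5c5c5c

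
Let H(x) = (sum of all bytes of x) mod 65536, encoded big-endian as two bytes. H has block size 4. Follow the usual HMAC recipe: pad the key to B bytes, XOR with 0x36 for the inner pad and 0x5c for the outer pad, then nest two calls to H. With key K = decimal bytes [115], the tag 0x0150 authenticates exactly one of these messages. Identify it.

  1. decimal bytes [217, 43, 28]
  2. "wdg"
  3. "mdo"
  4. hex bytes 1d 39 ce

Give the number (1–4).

4

Key decimal bytes [115] = 73 is 1 byte ≤ B = 4; zero-pad to 4 bytes: K' = 73 00 00 00.
K' ⊕ ipad = 45 36 36 36; K' ⊕ opad = 2f 5c 5c 5c.
m1: inner = H(45 36 36 36 d9 2b 1c) = 02 07; tag = H(2f 5c 5c 5c 02 07) = 014c
m2: inner = H(45 36 36 36 77 64 67) = 02 29; tag = H(2f 5c 5c 5c 02 29) = 016e
m3: inner = H(45 36 36 36 6d 64 6f) = 02 27; tag = H(2f 5c 5c 5c 02 27) = 016c
m4: inner = H(45 36 36 36 1d 39 ce) = 02 0b; tag = H(2f 5c 5c 5c 02 0b) = 0150 ← matches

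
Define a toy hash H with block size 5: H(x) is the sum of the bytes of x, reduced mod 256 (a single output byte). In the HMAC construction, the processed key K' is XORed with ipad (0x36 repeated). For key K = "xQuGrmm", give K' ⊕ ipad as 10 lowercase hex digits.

e736363636

Key "xQuGrmm" = 78 51 75 47 72 6d 6d is 7 bytes > B = 5, so hash it first: H(key) = d1, then zero-pad to 5 bytes: K' = d1 00 00 00 00.
XOR each byte with 0x36: d1⊕36=e7, 00⊕36=36, 00⊕36=36, 00⊕36=36, 00⊕36=36.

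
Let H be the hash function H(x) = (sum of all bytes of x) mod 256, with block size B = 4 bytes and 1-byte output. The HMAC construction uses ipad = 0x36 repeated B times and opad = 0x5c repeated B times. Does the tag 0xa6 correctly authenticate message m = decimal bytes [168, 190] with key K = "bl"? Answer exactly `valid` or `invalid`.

Key "bl" = 62 6c is 2 bytes ≤ B = 4; zero-pad to 4 bytes: K' = 62 6c 00 00.
K' ⊕ ipad = 54 5a 36 36; K' ⊕ opad = 3e 30 5c 5c.
Inner hash: sum = 84+90+54+54+168+190 = 640; mod 256 = 128 → 80.
Outer hash (recomputed tag): sum = 62+48+92+92+128 = 422; mod 256 = 166 → a6.
Recomputed tag = a6; claimed = a6 → match.

valid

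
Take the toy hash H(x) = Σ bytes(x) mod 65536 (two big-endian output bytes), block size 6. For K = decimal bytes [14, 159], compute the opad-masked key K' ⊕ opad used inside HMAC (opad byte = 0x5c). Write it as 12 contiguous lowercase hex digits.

52c35c5c5c5c

Key decimal bytes [14, 159] = 0e 9f is 2 bytes ≤ B = 6; zero-pad to 6 bytes: K' = 0e 9f 00 00 00 00.
XOR each byte with 0x5c: 0e⊕5c=52, 9f⊕5c=c3, 00⊕5c=5c, 00⊕5c=5c, 00⊕5c=5c, 00⊕5c=5c.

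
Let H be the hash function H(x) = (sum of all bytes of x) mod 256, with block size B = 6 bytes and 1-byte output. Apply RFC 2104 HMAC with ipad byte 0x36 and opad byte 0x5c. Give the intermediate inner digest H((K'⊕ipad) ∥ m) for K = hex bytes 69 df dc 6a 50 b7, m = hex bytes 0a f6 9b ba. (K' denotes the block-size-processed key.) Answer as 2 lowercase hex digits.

ca

Key hex bytes 69 df dc 6a 50 b7 is exactly B = 6 bytes: K' = 69 df dc 6a 50 b7.
K' ⊕ ipad = 5f e9 ea 5c 66 81.
Inner input = 5f e9 ea 5c 66 81 ∥ 0a f6 9b ba.
Inner hash: sum = 95+233+234+92+102+129+10+246+155+186 = 1482; mod 256 = 202 → ca.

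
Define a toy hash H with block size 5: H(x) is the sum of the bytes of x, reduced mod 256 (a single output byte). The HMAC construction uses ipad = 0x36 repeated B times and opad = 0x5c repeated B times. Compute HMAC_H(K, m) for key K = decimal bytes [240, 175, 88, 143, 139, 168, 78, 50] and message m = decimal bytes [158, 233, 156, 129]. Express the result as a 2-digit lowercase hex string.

Key decimal bytes [240, 175, 88, 143, 139, 168, 78, 50] = f0 af 58 8f 8b a8 4e 32 is 8 bytes > B = 5, so hash it first: H(key) = 39, then zero-pad to 5 bytes: K' = 39 00 00 00 00.
K' ⊕ ipad = 0f 36 36 36 36.  K' ⊕ opad = 65 5c 5c 5c 5c.
Inner input = (K'⊕ipad) ∥ m = 0f 36 36 36 36 ∥ 9e e9 9c 81.
Inner hash: sum = 15+54+54+54+54+158+233+156+129 = 907; mod 256 = 139 → 8b.
Outer input = (K'⊕opad) ∥ inner = 65 5c 5c 5c 5c ∥ 8b.
Outer hash (tag): sum = 101+92+92+92+92+139 = 608; mod 256 = 96 → 60.

60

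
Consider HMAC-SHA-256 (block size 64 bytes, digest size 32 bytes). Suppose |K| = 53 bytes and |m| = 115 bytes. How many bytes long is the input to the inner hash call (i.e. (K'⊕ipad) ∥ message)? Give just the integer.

Key is 53 ≤ 64 bytes, zero-padded: |K'| = 64.
Inner input = (K'⊕ipad) ∥ m → 64 + 115 = 179 bytes.

179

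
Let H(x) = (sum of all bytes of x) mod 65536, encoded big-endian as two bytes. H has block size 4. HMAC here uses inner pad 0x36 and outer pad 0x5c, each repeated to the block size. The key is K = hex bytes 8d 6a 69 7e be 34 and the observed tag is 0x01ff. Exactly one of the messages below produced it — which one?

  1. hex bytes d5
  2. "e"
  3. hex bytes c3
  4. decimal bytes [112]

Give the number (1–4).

Key hex bytes 8d 6a 69 7e be 34 is 6 bytes > B = 4, so hash it first: H(key) = 02 d0, then zero-pad to 4 bytes: K' = 02 d0 00 00.
K' ⊕ ipad = 34 e6 36 36; K' ⊕ opad = 5e 8c 5c 5c.
m1: inner = H(34 e6 36 36 d5) = 02 5b; tag = H(5e 8c 5c 5c 02 5b) = 01ff ← matches
m2: inner = H(34 e6 36 36 65) = 01 eb; tag = H(5e 8c 5c 5c 01 eb) = 028e
m3: inner = H(34 e6 36 36 c3) = 02 49; tag = H(5e 8c 5c 5c 02 49) = 01ed
m4: inner = H(34 e6 36 36 70) = 01 f6; tag = H(5e 8c 5c 5c 01 f6) = 0299

1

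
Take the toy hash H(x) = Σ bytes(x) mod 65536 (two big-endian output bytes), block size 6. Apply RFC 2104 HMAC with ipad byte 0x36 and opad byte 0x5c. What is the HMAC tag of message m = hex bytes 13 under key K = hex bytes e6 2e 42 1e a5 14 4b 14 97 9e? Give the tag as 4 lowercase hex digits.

0285

Key hex bytes e6 2e 42 1e a5 14 4b 14 97 9e is 10 bytes > B = 6, so hash it first: H(key) = 03 c1, then zero-pad to 6 bytes: K' = 03 c1 00 00 00 00.
K' ⊕ ipad = 35 f7 36 36 36 36.  K' ⊕ opad = 5f 9d 5c 5c 5c 5c.
Inner input = (K'⊕ipad) ∥ m = 35 f7 36 36 36 36 ∥ 13.
Inner hash: sum = 53+247+54+54+54+54+19 = 535 → 02 17.
Outer input = (K'⊕opad) ∥ inner = 5f 9d 5c 5c 5c 5c ∥ 02 17.
Outer hash (tag): sum = 95+157+92+92+92+92+2+23 = 645 → 02 85.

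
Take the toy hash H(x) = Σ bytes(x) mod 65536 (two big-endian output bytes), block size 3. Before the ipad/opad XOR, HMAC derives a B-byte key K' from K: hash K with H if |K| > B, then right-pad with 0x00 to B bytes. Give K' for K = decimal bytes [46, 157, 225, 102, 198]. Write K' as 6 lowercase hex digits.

02d800

|K| = 5 > B = 3, so first hash the key.
H(K): sum = 46+157+225+102+198 = 728 → 02 d8.
Zero-pad H(K) = 02 d8 to 3 bytes: K' = 02 d8 00.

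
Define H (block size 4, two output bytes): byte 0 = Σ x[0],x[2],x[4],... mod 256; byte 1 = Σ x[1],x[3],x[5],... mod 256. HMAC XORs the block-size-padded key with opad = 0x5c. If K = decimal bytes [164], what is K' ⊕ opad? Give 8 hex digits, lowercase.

f85c5c5c

Key decimal bytes [164] = a4 is 1 byte ≤ B = 4; zero-pad to 4 bytes: K' = a4 00 00 00.
XOR each byte with 0x5c: a4⊕5c=f8, 00⊕5c=5c, 00⊕5c=5c, 00⊕5c=5c.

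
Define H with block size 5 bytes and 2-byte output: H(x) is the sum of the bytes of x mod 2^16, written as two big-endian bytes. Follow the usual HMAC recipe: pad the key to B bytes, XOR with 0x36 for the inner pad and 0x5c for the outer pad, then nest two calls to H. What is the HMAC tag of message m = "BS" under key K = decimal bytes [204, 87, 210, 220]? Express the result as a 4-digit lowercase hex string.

02fc

Key decimal bytes [204, 87, 210, 220] = cc 57 d2 dc is 4 bytes ≤ B = 5; zero-pad to 5 bytes: K' = cc 57 d2 dc 00.
K' ⊕ ipad = fa 61 e4 ea 36.  K' ⊕ opad = 90 0b 8e 80 5c.
Inner input = (K'⊕ipad) ∥ m = fa 61 e4 ea 36 ∥ 42 53.
Inner hash: sum = 250+97+228+234+54+66+83 = 1012 → 03 f4.
Outer input = (K'⊕opad) ∥ inner = 90 0b 8e 80 5c ∥ 03 f4.
Outer hash (tag): sum = 144+11+142+128+92+3+244 = 764 → 02 fc.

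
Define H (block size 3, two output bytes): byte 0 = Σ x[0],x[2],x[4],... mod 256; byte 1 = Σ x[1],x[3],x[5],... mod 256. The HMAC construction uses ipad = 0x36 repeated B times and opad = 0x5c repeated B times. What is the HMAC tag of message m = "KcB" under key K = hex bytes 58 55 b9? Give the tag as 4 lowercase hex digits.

d969

Key hex bytes 58 55 b9 is exactly B = 3 bytes: K' = 58 55 b9.
K' ⊕ ipad = 6e 63 8f.  K' ⊕ opad = 04 09 e5.
Inner input = (K'⊕ipad) ∥ m = 6e 63 8f ∥ 4b 63 42.
Inner hash: even-index sum = 352 mod 256 = 96; odd-index sum = 240 mod 256 = 240 → 60 f0.
Outer input = (K'⊕opad) ∥ inner = 04 09 e5 ∥ 60 f0.
Outer hash (tag): even-index sum = 473 mod 256 = 217; odd-index sum = 105 mod 256 = 105 → d9 69.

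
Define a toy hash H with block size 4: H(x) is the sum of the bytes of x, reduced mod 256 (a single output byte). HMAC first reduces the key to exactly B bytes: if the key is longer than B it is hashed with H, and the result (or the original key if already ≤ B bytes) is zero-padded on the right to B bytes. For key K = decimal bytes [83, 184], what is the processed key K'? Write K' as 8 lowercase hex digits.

Key decimal bytes [83, 184] = 53 b8 is 2 bytes ≤ B = 4; zero-pad to 4 bytes: K' = 53 b8 00 00.

53b80000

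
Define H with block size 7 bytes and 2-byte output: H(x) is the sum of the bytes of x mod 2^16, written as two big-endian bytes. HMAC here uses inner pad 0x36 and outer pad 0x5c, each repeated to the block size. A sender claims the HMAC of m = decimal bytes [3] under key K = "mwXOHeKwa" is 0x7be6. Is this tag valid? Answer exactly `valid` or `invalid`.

Key "mwXOHeKwa" = 6d 77 58 4f 48 65 4b 77 61 is 9 bytes > B = 7, so hash it first: H(key) = 03 5b, then zero-pad to 7 bytes: K' = 03 5b 00 00 00 00 00.
K' ⊕ ipad = 35 6d 36 36 36 36 36; K' ⊕ opad = 5f 07 5c 5c 5c 5c 5c.
Inner hash: sum = 53+109+54+54+54+54+54+3 = 435 → 01 b3.
Outer hash (recomputed tag): sum = 95+7+92+92+92+92+92+1+179 = 742 → 02 e6.
Recomputed tag = 02e6; claimed = 7be6 → mismatch.

invalid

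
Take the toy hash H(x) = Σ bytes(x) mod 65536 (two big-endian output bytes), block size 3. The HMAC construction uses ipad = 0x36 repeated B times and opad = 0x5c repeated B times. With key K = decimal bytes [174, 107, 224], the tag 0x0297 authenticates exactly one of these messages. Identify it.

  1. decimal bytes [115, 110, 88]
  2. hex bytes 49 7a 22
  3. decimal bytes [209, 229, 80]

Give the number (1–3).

Key decimal bytes [174, 107, 224] = ae 6b e0 is exactly B = 3 bytes: K' = ae 6b e0.
K' ⊕ ipad = 98 5d d6; K' ⊕ opad = f2 37 bc.
m1: inner = H(98 5d d6 73 6e 58) = 03 04; tag = H(f2 37 bc 03 04) = 01ec
m2: inner = H(98 5d d6 49 7a 22) = 02 b0; tag = H(f2 37 bc 02 b0) = 0297 ← matches
m3: inner = H(98 5d d6 d1 e5 50) = 03 d1; tag = H(f2 37 bc 03 d1) = 02b9

2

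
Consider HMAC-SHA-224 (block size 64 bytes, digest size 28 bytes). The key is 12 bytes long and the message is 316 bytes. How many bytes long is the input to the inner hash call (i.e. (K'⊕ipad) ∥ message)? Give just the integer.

Key is 12 ≤ 64 bytes, zero-padded: |K'| = 64.
Inner input = (K'⊕ipad) ∥ m → 64 + 316 = 380 bytes.

380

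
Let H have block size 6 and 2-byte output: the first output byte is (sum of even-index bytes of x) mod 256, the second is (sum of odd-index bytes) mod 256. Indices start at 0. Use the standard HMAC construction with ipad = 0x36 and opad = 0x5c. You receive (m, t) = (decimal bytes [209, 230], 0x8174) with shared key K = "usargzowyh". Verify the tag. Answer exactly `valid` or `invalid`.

Key "usargzowyh" = 75 73 61 72 67 7a 6f 77 79 68 is 10 bytes > B = 6, so hash it first: H(key) = 25 3e, then zero-pad to 6 bytes: K' = 25 3e 00 00 00 00.
K' ⊕ ipad = 13 08 36 36 36 36; K' ⊕ opad = 79 62 5c 5c 5c 5c.
Inner hash: even-index sum = 336 mod 256 = 80; odd-index sum = 346 mod 256 = 90 → 50 5a.
Outer hash (recomputed tag): even-index sum = 385 mod 256 = 129; odd-index sum = 372 mod 256 = 116 → 81 74.
Recomputed tag = 8174; claimed = 8174 → match.

valid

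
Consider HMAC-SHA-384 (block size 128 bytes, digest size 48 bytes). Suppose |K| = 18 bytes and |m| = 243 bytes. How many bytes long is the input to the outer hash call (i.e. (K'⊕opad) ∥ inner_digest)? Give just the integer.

Key is 18 ≤ 128 bytes, zero-padded: |K'| = 128.
Outer input = (K'⊕opad) ∥ H(inner) → 128 + 48 = 176 bytes.

176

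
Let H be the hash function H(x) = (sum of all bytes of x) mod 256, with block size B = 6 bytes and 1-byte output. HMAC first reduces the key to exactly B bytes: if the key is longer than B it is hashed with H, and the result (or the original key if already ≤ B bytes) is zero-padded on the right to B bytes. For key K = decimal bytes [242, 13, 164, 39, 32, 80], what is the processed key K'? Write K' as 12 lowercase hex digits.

f20da4272050

Key decimal bytes [242, 13, 164, 39, 32, 80] = f2 0d a4 27 20 50 is exactly B = 6 bytes: K' = f2 0d a4 27 20 50.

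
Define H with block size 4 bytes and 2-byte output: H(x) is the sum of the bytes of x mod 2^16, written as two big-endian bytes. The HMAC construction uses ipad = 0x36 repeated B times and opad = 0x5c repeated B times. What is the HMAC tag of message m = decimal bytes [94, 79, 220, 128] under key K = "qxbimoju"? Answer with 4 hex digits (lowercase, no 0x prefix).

Key "qxbimoju" = 71 78 62 69 6d 6f 6a 75 is 8 bytes > B = 4, so hash it first: H(key) = 03 6f, then zero-pad to 4 bytes: K' = 03 6f 00 00.
K' ⊕ ipad = 35 59 36 36.  K' ⊕ opad = 5f 33 5c 5c.
Inner input = (K'⊕ipad) ∥ m = 35 59 36 36 ∥ 5e 4f dc 80.
Inner hash: sum = 53+89+54+54+94+79+220+128 = 771 → 03 03.
Outer input = (K'⊕opad) ∥ inner = 5f 33 5c 5c ∥ 03 03.
Outer hash (tag): sum = 95+51+92+92+3+3 = 336 → 01 50.

0150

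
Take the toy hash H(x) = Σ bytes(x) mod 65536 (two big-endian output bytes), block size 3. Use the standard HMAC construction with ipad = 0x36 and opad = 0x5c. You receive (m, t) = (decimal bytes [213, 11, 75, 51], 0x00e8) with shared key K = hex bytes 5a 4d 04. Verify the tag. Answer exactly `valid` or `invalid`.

valid

Key hex bytes 5a 4d 04 is exactly B = 3 bytes: K' = 5a 4d 04.
K' ⊕ ipad = 6c 7b 32; K' ⊕ opad = 06 11 58.
Inner hash: sum = 108+123+50+213+11+75+51 = 631 → 02 77.
Outer hash (recomputed tag): sum = 6+17+88+2+119 = 232 → 00 e8.
Recomputed tag = 00e8; claimed = 00e8 → match.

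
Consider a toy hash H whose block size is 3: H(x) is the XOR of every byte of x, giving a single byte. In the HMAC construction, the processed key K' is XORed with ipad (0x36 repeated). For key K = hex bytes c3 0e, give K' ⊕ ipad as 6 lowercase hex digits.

f53836

Key hex bytes c3 0e is 2 bytes ≤ B = 3; zero-pad to 3 bytes: K' = c3 0e 00.
XOR each byte with 0x36: c3⊕36=f5, 0e⊕36=38, 00⊕36=36.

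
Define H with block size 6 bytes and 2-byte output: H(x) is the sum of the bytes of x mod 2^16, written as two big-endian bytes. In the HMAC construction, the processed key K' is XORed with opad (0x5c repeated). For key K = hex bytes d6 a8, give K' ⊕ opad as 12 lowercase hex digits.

Key hex bytes d6 a8 is 2 bytes ≤ B = 6; zero-pad to 6 bytes: K' = d6 a8 00 00 00 00.
XOR each byte with 0x5c: d6⊕5c=8a, a8⊕5c=f4, 00⊕5c=5c, 00⊕5c=5c, 00⊕5c=5c, 00⊕5c=5c.

8af45c5c5c5c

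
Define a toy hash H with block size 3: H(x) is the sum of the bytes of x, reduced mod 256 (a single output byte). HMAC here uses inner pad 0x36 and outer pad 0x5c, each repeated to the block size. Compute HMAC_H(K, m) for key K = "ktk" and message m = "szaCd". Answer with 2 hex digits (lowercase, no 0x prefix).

87

Key "ktk" = 6b 74 6b is exactly B = 3 bytes: K' = 6b 74 6b.
K' ⊕ ipad = 5d 42 5d.  K' ⊕ opad = 37 28 37.
Inner input = (K'⊕ipad) ∥ m = 5d 42 5d ∥ 73 7a 61 43 64.
Inner hash: sum = 93+66+93+115+122+97+67+100 = 753; mod 256 = 241 → f1.
Outer input = (K'⊕opad) ∥ inner = 37 28 37 ∥ f1.
Outer hash (tag): sum = 55+40+55+241 = 391; mod 256 = 135 → 87.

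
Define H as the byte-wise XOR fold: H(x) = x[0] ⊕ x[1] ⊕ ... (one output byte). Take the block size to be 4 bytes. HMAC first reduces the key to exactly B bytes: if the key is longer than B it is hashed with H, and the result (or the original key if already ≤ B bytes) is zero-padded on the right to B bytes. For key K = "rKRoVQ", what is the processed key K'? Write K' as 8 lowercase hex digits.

|K| = 6 > B = 4, so first hash the key.
H(K): XOR 72⊕4b⊕52⊕6f⊕56⊕51 = 03.
Zero-pad H(K) = 03 to 4 bytes: K' = 03 00 00 00.

03000000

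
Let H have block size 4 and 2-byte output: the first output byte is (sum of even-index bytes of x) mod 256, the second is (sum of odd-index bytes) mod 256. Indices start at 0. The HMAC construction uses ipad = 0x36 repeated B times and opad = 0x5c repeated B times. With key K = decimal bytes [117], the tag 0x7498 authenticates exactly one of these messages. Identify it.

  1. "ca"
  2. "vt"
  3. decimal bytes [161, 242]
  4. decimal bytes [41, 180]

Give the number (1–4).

2

Key decimal bytes [117] = 75 is 1 byte ≤ B = 4; zero-pad to 4 bytes: K' = 75 00 00 00.
K' ⊕ ipad = 43 36 36 36; K' ⊕ opad = 29 5c 5c 5c.
m1: inner = H(43 36 36 36 63 61) = dc cd; tag = H(29 5c 5c 5c dc cd) = 6185
m2: inner = H(43 36 36 36 76 74) = ef e0; tag = H(29 5c 5c 5c ef e0) = 7498 ← matches
m3: inner = H(43 36 36 36 a1 f2) = 1a 5e; tag = H(29 5c 5c 5c 1a 5e) = 9f16
m4: inner = H(43 36 36 36 29 b4) = a2 20; tag = H(29 5c 5c 5c a2 20) = 27d8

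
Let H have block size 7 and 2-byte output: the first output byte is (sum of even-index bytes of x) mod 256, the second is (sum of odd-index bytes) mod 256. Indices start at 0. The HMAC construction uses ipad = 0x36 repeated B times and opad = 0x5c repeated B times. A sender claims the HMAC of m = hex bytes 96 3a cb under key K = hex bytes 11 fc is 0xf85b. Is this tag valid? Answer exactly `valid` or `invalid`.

Key hex bytes 11 fc is 2 bytes ≤ B = 7; zero-pad to 7 bytes: K' = 11 fc 00 00 00 00 00.
K' ⊕ ipad = 27 ca 36 36 36 36 36; K' ⊕ opad = 4d a0 5c 5c 5c 5c 5c.
Inner hash: even-index sum = 259 mod 256 = 3; odd-index sum = 663 mod 256 = 151 → 03 97.
Outer hash (recomputed tag): even-index sum = 504 mod 256 = 248; odd-index sum = 347 mod 256 = 91 → f8 5b.
Recomputed tag = f85b; claimed = f85b → match.

valid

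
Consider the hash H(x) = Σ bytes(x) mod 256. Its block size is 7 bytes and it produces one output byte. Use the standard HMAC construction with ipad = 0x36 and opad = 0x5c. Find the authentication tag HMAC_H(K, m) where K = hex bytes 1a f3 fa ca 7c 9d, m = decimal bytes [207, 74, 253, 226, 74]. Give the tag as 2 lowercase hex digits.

Key hex bytes 1a f3 fa ca 7c 9d is 6 bytes ≤ B = 7; zero-pad to 7 bytes: K' = 1a f3 fa ca 7c 9d 00.
K' ⊕ ipad = 2c c5 cc fc 4a ab 36.  K' ⊕ opad = 46 af a6 96 20 c1 5c.
Inner input = (K'⊕ipad) ∥ m = 2c c5 cc fc 4a ab 36 ∥ cf 4a fd e2 4a.
Inner hash: sum = 44+197+204+252+74+171+54+207+74+253+226+74 = 1830; mod 256 = 38 → 26.
Outer input = (K'⊕opad) ∥ inner = 46 af a6 96 20 c1 5c ∥ 26.
Outer hash (tag): sum = 70+175+166+150+32+193+92+38 = 916; mod 256 = 148 → 94.

94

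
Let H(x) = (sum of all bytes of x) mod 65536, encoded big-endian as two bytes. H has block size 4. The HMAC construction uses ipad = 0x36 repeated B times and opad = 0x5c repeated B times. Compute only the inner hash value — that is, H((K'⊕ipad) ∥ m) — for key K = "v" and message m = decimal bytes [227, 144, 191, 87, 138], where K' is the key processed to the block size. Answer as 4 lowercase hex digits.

Key "v" = 76 is 1 byte ≤ B = 4; zero-pad to 4 bytes: K' = 76 00 00 00.
K' ⊕ ipad = 40 36 36 36.
Inner input = 40 36 36 36 ∥ e3 90 bf 57 8a.
Inner hash: sum = 64+54+54+54+227+144+191+87+138 = 1013 → 03 f5.

03f5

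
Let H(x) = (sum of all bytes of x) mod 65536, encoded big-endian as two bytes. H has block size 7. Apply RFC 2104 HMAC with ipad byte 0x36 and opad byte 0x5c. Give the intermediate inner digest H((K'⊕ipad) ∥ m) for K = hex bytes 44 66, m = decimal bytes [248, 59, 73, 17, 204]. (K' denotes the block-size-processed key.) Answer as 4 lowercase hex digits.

Key hex bytes 44 66 is 2 bytes ≤ B = 7; zero-pad to 7 bytes: K' = 44 66 00 00 00 00 00.
K' ⊕ ipad = 72 50 36 36 36 36 36.
Inner input = 72 50 36 36 36 36 36 ∥ f8 3b 49 11 cc.
Inner hash: sum = 114+80+54+54+54+54+54+248+59+73+17+204 = 1065 → 04 29.

0429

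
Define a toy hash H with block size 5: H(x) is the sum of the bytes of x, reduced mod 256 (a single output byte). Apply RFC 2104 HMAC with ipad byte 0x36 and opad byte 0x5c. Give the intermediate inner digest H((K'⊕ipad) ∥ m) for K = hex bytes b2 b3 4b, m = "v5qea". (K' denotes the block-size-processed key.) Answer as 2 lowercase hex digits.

Key hex bytes b2 b3 4b is 3 bytes ≤ B = 5; zero-pad to 5 bytes: K' = b2 b3 4b 00 00.
K' ⊕ ipad = 84 85 7d 36 36.
Inner input = 84 85 7d 36 36 ∥ 76 35 71 65 61.
Inner hash: sum = 132+133+125+54+54+118+53+113+101+97 = 980; mod 256 = 212 → d4.

d4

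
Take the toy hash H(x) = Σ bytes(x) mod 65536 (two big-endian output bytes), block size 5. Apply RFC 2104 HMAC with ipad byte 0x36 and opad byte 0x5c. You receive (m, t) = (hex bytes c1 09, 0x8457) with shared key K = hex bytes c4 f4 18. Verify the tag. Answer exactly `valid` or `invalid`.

invalid

Key hex bytes c4 f4 18 is 3 bytes ≤ B = 5; zero-pad to 5 bytes: K' = c4 f4 18 00 00.
K' ⊕ ipad = f2 c2 2e 36 36; K' ⊕ opad = 98 a8 44 5c 5c.
Inner hash: sum = 242+194+46+54+54+193+9 = 792 → 03 18.
Outer hash (recomputed tag): sum = 152+168+68+92+92+3+24 = 599 → 02 57.
Recomputed tag = 0257; claimed = 8457 → mismatch.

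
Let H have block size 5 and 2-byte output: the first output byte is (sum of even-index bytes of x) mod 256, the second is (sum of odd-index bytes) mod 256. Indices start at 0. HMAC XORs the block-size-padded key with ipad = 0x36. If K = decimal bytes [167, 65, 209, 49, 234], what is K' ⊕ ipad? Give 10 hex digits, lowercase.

9177e707dc

Key decimal bytes [167, 65, 209, 49, 234] = a7 41 d1 31 ea is exactly B = 5 bytes: K' = a7 41 d1 31 ea.
XOR each byte with 0x36: a7⊕36=91, 41⊕36=77, d1⊕36=e7, 31⊕36=07, ea⊕36=dc.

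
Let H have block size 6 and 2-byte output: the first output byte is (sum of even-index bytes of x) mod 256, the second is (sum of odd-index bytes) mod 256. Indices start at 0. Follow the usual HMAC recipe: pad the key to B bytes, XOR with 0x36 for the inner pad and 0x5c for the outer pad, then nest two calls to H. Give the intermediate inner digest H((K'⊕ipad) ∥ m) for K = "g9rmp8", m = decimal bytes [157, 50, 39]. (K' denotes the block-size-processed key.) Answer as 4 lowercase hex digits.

Key "g9rmp8" = 67 39 72 6d 70 38 is exactly B = 6 bytes: K' = 67 39 72 6d 70 38.
K' ⊕ ipad = 51 0f 44 5b 46 0e.
Inner input = 51 0f 44 5b 46 0e ∥ 9d 32 27.
Inner hash: even-index sum = 415 mod 256 = 159; odd-index sum = 170 mod 256 = 170 → 9f aa.

9faa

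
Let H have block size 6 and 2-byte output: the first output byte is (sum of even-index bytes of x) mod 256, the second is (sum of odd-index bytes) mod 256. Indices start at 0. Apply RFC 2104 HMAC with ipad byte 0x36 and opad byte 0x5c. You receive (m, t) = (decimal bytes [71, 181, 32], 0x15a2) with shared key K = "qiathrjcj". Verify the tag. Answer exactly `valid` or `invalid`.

Key "qiathrjcj" = 71 69 61 74 68 72 6a 63 6a is 9 bytes > B = 6, so hash it first: H(key) = 0e b2, then zero-pad to 6 bytes: K' = 0e b2 00 00 00 00.
K' ⊕ ipad = 38 84 36 36 36 36; K' ⊕ opad = 52 ee 5c 5c 5c 5c.
Inner hash: even-index sum = 267 mod 256 = 11; odd-index sum = 421 mod 256 = 165 → 0b a5.
Outer hash (recomputed tag): even-index sum = 277 mod 256 = 21; odd-index sum = 587 mod 256 = 75 → 15 4b.
Recomputed tag = 154b; claimed = 15a2 → mismatch.

invalid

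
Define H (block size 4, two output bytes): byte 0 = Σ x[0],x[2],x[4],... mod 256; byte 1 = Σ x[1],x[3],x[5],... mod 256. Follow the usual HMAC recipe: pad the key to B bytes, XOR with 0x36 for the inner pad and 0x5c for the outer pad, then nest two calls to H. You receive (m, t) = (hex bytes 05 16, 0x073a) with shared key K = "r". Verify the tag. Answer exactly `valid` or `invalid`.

Key "r" = 72 is 1 byte ≤ B = 4; zero-pad to 4 bytes: K' = 72 00 00 00.
K' ⊕ ipad = 44 36 36 36; K' ⊕ opad = 2e 5c 5c 5c.
Inner hash: even-index sum = 127 mod 256 = 127; odd-index sum = 130 mod 256 = 130 → 7f 82.
Outer hash (recomputed tag): even-index sum = 265 mod 256 = 9; odd-index sum = 314 mod 256 = 58 → 09 3a.
Recomputed tag = 093a; claimed = 073a → mismatch.

invalid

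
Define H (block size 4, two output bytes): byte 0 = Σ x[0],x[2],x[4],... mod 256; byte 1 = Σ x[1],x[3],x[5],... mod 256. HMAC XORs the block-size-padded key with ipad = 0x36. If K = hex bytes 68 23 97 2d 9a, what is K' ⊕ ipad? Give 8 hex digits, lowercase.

af663636

Key hex bytes 68 23 97 2d 9a is 5 bytes > B = 4, so hash it first: H(key) = 99 50, then zero-pad to 4 bytes: K' = 99 50 00 00.
XOR each byte with 0x36: 99⊕36=af, 50⊕36=66, 00⊕36=36, 00⊕36=36.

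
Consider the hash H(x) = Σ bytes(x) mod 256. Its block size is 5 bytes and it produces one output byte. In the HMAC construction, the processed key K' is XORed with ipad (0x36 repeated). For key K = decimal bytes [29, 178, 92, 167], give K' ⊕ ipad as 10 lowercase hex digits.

Key decimal bytes [29, 178, 92, 167] = 1d b2 5c a7 is 4 bytes ≤ B = 5; zero-pad to 5 bytes: K' = 1d b2 5c a7 00.
XOR each byte with 0x36: 1d⊕36=2b, b2⊕36=84, 5c⊕36=6a, a7⊕36=91, 00⊕36=36.

2b846a9136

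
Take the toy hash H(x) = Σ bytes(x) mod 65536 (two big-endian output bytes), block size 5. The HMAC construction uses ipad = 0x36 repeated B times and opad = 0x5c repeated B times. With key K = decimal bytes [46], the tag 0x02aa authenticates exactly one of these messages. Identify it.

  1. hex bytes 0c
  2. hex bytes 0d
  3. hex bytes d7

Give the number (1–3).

3

Key decimal bytes [46] = 2e is 1 byte ≤ B = 5; zero-pad to 5 bytes: K' = 2e 00 00 00 00.
K' ⊕ ipad = 18 36 36 36 36; K' ⊕ opad = 72 5c 5c 5c 5c.
m1: inner = H(18 36 36 36 36 0c) = 00 fc; tag = H(72 5c 5c 5c 5c 00 fc) = 02de
m2: inner = H(18 36 36 36 36 0d) = 00 fd; tag = H(72 5c 5c 5c 5c 00 fd) = 02df
m3: inner = H(18 36 36 36 36 d7) = 01 c7; tag = H(72 5c 5c 5c 5c 01 c7) = 02aa ← matches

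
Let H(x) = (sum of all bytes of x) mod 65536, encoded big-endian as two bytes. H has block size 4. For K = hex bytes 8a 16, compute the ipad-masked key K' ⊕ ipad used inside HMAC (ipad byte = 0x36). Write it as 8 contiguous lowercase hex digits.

bc203636

Key hex bytes 8a 16 is 2 bytes ≤ B = 4; zero-pad to 4 bytes: K' = 8a 16 00 00.
XOR each byte with 0x36: 8a⊕36=bc, 16⊕36=20, 00⊕36=36, 00⊕36=36.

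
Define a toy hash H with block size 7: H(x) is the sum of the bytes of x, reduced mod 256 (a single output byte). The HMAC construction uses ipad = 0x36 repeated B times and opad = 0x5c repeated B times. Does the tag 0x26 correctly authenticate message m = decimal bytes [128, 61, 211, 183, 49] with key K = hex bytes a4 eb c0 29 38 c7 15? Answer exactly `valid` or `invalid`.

Key hex bytes a4 eb c0 29 38 c7 15 is exactly B = 7 bytes: K' = a4 eb c0 29 38 c7 15.
K' ⊕ ipad = 92 dd f6 1f 0e f1 23; K' ⊕ opad = f8 b7 9c 75 64 9b 49.
Inner hash: sum = 146+221+246+31+14+241+35+128+61+211+183+49 = 1566; mod 256 = 30 → 1e.
Outer hash (recomputed tag): sum = 248+183+156+117+100+155+73+30 = 1062; mod 256 = 38 → 26.
Recomputed tag = 26; claimed = 26 → match.

valid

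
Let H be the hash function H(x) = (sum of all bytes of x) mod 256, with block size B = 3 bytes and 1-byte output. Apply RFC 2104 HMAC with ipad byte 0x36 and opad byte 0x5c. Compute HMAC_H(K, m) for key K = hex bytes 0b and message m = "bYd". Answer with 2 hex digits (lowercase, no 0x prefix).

d7

Key hex bytes 0b is 1 byte ≤ B = 3; zero-pad to 3 bytes: K' = 0b 00 00.
K' ⊕ ipad = 3d 36 36.  K' ⊕ opad = 57 5c 5c.
Inner input = (K'⊕ipad) ∥ m = 3d 36 36 ∥ 62 59 64.
Inner hash: sum = 61+54+54+98+89+100 = 456; mod 256 = 200 → c8.
Outer input = (K'⊕opad) ∥ inner = 57 5c 5c ∥ c8.
Outer hash (tag): sum = 87+92+92+200 = 471; mod 256 = 215 → d7.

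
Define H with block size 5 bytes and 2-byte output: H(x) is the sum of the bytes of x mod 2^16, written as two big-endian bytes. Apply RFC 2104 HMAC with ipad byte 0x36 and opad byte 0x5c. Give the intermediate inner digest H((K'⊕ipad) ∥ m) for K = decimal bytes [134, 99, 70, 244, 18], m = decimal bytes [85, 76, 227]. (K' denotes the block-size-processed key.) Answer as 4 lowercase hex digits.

Key decimal bytes [134, 99, 70, 244, 18] = 86 63 46 f4 12 is exactly B = 5 bytes: K' = 86 63 46 f4 12.
K' ⊕ ipad = b0 55 70 c2 24.
Inner input = b0 55 70 c2 24 ∥ 55 4c e3.
Inner hash: sum = 176+85+112+194+36+85+76+227 = 991 → 03 df.

03df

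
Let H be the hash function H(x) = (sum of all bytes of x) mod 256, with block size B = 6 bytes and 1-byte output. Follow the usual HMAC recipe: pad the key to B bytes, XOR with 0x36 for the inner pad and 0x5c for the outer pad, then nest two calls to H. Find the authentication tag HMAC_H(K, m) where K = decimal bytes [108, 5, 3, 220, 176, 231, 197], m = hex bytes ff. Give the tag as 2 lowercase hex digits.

63

Key decimal bytes [108, 5, 3, 220, 176, 231, 197] = 6c 05 03 dc b0 e7 c5 is 7 bytes > B = 6, so hash it first: H(key) = ac, then zero-pad to 6 bytes: K' = ac 00 00 00 00 00.
K' ⊕ ipad = 9a 36 36 36 36 36.  K' ⊕ opad = f0 5c 5c 5c 5c 5c.
Inner input = (K'⊕ipad) ∥ m = 9a 36 36 36 36 36 ∥ ff.
Inner hash: sum = 154+54+54+54+54+54+255 = 679; mod 256 = 167 → a7.
Outer input = (K'⊕opad) ∥ inner = f0 5c 5c 5c 5c 5c ∥ a7.
Outer hash (tag): sum = 240+92+92+92+92+92+167 = 867; mod 256 = 99 → 63.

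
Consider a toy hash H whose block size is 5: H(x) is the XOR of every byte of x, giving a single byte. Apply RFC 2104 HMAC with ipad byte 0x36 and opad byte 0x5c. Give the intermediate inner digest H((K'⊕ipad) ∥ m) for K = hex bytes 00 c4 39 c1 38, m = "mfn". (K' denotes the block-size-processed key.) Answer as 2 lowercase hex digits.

57

Key hex bytes 00 c4 39 c1 38 is exactly B = 5 bytes: K' = 00 c4 39 c1 38.
K' ⊕ ipad = 36 f2 0f f7 0e.
Inner input = 36 f2 0f f7 0e ∥ 6d 66 6e.
Inner hash: XOR 36⊕f2⊕0f⊕f7⊕0e⊕6d⊕66⊕6e = 57.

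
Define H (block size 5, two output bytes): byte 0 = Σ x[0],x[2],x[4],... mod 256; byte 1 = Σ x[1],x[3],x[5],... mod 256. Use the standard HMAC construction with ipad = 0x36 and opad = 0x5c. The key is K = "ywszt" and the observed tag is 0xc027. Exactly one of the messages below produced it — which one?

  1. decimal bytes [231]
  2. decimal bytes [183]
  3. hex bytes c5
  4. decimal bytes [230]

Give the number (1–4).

2

Key "ywszt" = 79 77 73 7a 74 is exactly B = 5 bytes: K' = 79 77 73 7a 74.
K' ⊕ ipad = 4f 41 45 4c 42; K' ⊕ opad = 25 2b 2f 26 28.
m1: inner = H(4f 41 45 4c 42 e7) = d6 74; tag = H(25 2b 2f 26 28 d6 74) = f027
m2: inner = H(4f 41 45 4c 42 b7) = d6 44; tag = H(25 2b 2f 26 28 d6 44) = c027 ← matches
m3: inner = H(4f 41 45 4c 42 c5) = d6 52; tag = H(25 2b 2f 26 28 d6 52) = ce27
m4: inner = H(4f 41 45 4c 42 e6) = d6 73; tag = H(25 2b 2f 26 28 d6 73) = ef27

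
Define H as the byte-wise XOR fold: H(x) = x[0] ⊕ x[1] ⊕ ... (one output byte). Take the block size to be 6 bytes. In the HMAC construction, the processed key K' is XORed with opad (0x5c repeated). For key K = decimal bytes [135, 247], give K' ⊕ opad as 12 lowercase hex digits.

Key decimal bytes [135, 247] = 87 f7 is 2 bytes ≤ B = 6; zero-pad to 6 bytes: K' = 87 f7 00 00 00 00.
XOR each byte with 0x5c: 87⊕5c=db, f7⊕5c=ab, 00⊕5c=5c, 00⊕5c=5c, 00⊕5c=5c, 00⊕5c=5c.

dbab5c5c5c5c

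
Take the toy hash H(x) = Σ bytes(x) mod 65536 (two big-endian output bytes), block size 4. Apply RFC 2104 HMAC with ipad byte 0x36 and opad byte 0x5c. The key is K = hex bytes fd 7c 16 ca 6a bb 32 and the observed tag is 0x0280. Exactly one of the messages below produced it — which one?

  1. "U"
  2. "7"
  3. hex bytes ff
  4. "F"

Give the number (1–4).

1

Key hex bytes fd 7c 16 ca 6a bb 32 is 7 bytes > B = 4, so hash it first: H(key) = 03 b0, then zero-pad to 4 bytes: K' = 03 b0 00 00.
K' ⊕ ipad = 35 86 36 36; K' ⊕ opad = 5f ec 5c 5c.
m1: inner = H(35 86 36 36 55) = 01 7c; tag = H(5f ec 5c 5c 01 7c) = 0280 ← matches
m2: inner = H(35 86 36 36 37) = 01 5e; tag = H(5f ec 5c 5c 01 5e) = 0262
m3: inner = H(35 86 36 36 ff) = 02 26; tag = H(5f ec 5c 5c 02 26) = 022b
m4: inner = H(35 86 36 36 46) = 01 6d; tag = H(5f ec 5c 5c 01 6d) = 0271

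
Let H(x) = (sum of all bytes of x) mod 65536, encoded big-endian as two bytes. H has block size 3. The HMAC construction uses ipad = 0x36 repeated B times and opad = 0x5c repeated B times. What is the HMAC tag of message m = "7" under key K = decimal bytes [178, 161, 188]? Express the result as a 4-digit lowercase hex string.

03a8

Key decimal bytes [178, 161, 188] = b2 a1 bc is exactly B = 3 bytes: K' = b2 a1 bc.
K' ⊕ ipad = 84 97 8a.  K' ⊕ opad = ee fd e0.
Inner input = (K'⊕ipad) ∥ m = 84 97 8a ∥ 37.
Inner hash: sum = 132+151+138+55 = 476 → 01 dc.
Outer input = (K'⊕opad) ∥ inner = ee fd e0 ∥ 01 dc.
Outer hash (tag): sum = 238+253+224+1+220 = 936 → 03 a8.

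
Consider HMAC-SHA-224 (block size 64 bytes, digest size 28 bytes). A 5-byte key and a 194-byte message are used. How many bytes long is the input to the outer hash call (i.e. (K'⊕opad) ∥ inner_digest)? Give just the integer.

92

Key is 5 ≤ 64 bytes, zero-padded: |K'| = 64.
Outer input = (K'⊕opad) ∥ H(inner) → 64 + 28 = 92 bytes.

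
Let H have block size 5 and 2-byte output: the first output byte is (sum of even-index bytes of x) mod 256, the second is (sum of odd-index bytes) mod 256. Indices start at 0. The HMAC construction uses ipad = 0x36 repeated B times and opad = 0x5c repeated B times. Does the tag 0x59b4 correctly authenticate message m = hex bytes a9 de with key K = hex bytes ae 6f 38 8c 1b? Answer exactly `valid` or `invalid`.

Key hex bytes ae 6f 38 8c 1b is exactly B = 5 bytes: K' = ae 6f 38 8c 1b.
K' ⊕ ipad = 98 59 0e ba 2d; K' ⊕ opad = f2 33 64 d0 47.
Inner hash: even-index sum = 433 mod 256 = 177; odd-index sum = 444 mod 256 = 188 → b1 bc.
Outer hash (recomputed tag): even-index sum = 601 mod 256 = 89; odd-index sum = 436 mod 256 = 180 → 59 b4.
Recomputed tag = 59b4; claimed = 59b4 → match.

valid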